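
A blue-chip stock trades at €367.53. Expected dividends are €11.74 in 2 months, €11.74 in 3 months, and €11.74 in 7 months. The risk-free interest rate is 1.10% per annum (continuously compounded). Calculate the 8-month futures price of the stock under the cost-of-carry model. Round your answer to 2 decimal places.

PV(dividends) I = 11.74·e^(−0.0110·2/12) + 11.74·e^(−0.0110·3/12) + 11.74·e^(−0.0110·7/12)
I = 11.7185 + 11.7078 + 11.6649 = 35.0912
F = (S − I)·e^(rT) = (367.53 − 35.0912) · e^(0.0110·8/12)
= 332.4388 · e^0.007333 = 332.4388 × 1.007360 = €334.89

€334.89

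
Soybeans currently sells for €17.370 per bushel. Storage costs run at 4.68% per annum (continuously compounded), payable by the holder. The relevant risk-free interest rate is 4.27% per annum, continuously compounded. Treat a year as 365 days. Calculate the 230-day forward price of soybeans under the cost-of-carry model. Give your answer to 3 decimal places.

€18.378 per bushel

Net carry = r + u − y = 0.0427 + 0.0468 − 0.0000 = 0.0895
F = S·e^((r+u−y)T) = 17.370 · e^(0.0895 × 230/365) = 17.370 · e^0.056397
= 17.370 × 1.058018 = €18.378 per bushel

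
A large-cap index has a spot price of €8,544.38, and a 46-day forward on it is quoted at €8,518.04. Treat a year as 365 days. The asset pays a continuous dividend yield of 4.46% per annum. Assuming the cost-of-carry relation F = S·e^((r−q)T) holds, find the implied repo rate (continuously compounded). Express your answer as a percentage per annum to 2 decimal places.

From F = S·e^((r−q)T): (r − q) = ln(F/S)/T
ln(8518.04/8544.38) = ln(0.996917) = -0.003088
(r − q) = -0.003088 / (46/365) = -0.024503
r = ln(F/S)/T + q = -0.024503 + 0.0446 = 0.020097
r = 2.01%

2.01%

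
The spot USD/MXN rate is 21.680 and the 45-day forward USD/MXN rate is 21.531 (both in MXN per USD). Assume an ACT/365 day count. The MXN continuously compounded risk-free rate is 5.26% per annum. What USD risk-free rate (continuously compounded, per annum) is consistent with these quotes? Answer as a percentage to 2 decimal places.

10.85%

F = S·e^((r_MXN − r_USD)T) ⇒ r_USD = r_MXN − ln(F/S)/T
ln(21.531/21.680) = -0.006896; /(45/365) = -0.055934
r_USD = 0.0526 + 0.055934 = 0.108534
r_USD = 10.85%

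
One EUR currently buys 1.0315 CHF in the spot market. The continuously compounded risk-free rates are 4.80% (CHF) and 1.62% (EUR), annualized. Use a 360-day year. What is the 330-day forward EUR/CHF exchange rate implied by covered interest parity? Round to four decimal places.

F = S·e^((r_CHF − r_EUR)T) = 1.0315 · e^((0.0480 − 0.0162) × 330/360)
= 1.0315 · e^0.029150 = 1.0315 × 1.029579
F = 1.0620 CHF per EUR

1.0620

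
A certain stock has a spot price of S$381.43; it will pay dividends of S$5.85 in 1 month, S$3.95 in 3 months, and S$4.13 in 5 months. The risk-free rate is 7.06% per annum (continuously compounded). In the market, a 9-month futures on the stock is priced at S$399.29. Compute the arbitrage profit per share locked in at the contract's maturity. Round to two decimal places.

PV(dividends) I = 5.85·e^(−0.0706·1/12) + 3.95·e^(−0.0706·3/12) + 4.13·e^(−0.0706·5/12) = 13.7069
Fair futures F* = (S − I)·e^(rT) = (381.43 − 13.7069)·e^0.052950 = 367.7231 × 1.054377 = 387.7188
Market S$399.29 > fair 387.7188: forward overpriced → cash-and-carry (borrow at r, buy the stock and collect the dividends, short the forward).
Profit at T = |F_mkt − F*| = |399.29 − 387.7188| = S$11.57 per share

S$11.57 per share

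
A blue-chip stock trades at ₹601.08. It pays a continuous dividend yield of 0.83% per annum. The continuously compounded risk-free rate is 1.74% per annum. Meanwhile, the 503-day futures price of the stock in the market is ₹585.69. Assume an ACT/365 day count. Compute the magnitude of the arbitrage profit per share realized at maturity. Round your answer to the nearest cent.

₹22.98 per share

Fair futures: F* = S·e^(carry·T), with carry = (r − q) = 0.0174 − 0.0083 = 0.0091
F* = 601.08 · e^(0.0091 × 503/365) = 601.08 · e^0.012541 = 601.08 × 1.012620 = ₹608.6656
Market ₹585.69 < fair ₹608.6656: forward underpriced → reverse cash-and-carry (short spot, go long the forward).
At maturity, profit = |F_mkt − F*| = |585.69 − 608.6656| = ₹22.98 per share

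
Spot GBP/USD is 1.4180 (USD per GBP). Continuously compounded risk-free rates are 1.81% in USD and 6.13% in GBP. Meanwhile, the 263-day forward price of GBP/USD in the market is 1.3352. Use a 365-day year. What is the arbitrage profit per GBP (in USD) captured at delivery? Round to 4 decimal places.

0.0393 per GBP (in USD)

Fair forward: F* = S·e^(carry·T), with carry = (r_USD − r_GBP) = 0.0181 − 0.0613 = -0.0432
F* = 1.4180 · e^(-0.0432 × 263/365) = 1.4180 · e^-0.031128 = 1.4180 × 0.969351 = 1.3745
Market 1.3352 < fair 1.3745: forward underpriced → reverse cash-and-carry (short spot, go long the forward).
At maturity, profit = |F_mkt − F*| = |1.3352 − 1.3745| = 0.0393 per GBP (in USD)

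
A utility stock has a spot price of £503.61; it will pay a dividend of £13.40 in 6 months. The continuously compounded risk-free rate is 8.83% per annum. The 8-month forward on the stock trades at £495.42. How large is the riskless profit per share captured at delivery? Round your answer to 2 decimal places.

PV(dividends) I = 13.40·e^(−0.0883·6/12) = 12.8213
Fair forward F* = (S − I)·e^(rT) = (503.61 − 12.8213)·e^0.058867 = 490.7887 × 1.060634 = 520.5472
Market £495.42 < fair 520.5472: forward underpriced → reverse cash-and-carry (short the stock, invest proceeds at r, pay the dividends, go long the forward).
Profit at T = |F_mkt − F*| = |495.42 − 520.5472| = £25.13 per share

£25.13 per share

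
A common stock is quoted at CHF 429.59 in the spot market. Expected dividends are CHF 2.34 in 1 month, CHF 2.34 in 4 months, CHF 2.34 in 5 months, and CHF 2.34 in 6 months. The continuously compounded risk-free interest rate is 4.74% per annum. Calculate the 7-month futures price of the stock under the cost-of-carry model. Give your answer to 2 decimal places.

PV(dividends) I = 2.34·e^(−0.0474·1/12) + 2.34·e^(−0.0474·4/12) + 2.34·e^(−0.0474·5/12) + 2.34·e^(−0.0474·6/12)
I = 2.3308 + 2.3033 + 2.2942 + 2.2852 = 9.2135
F = (S − I)·e^(rT) = (429.59 − 9.2135) · e^(0.0474·7/12)
= 420.3765 · e^0.027650 = 420.3765 × 1.028036 = CHF 432.16

CHF 432.16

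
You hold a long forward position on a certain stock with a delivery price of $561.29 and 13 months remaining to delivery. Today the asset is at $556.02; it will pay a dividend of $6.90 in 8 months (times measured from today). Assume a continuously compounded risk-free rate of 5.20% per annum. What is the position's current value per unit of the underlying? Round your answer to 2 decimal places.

$18.81

PV(remaining dividends) I = 6.90·e^(−0.0520·8/12) = 6.6649
Current forward F = (S − I)·e^(rT) = (556.02 − 6.6649)·e^(0.0520·13/12) = 549.3551 × 1.057950 = 581.1902
Value (long) = (F − K)·e^(−rT) = (581.1902 − 561.29) × 0.945224 = 18.8101
Value = $18.81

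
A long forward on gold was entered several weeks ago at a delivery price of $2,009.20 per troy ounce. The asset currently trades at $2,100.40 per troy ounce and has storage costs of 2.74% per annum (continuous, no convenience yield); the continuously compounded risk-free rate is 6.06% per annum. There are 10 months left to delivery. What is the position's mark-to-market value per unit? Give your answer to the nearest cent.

Current fair forward for the remaining 10 months: F = S·e^((r + u)·T), (r + u) = 0.0606 + 0.0274 = 0.0880
F = 2100.40 · e^(0.0880 × 10/12) = 2100.40 × 1.07608917 = 2260.2177
Value of long forward = (F − K)·e^(−rT) = (2260.2177 − 2009.20) · e^(−0.0606·10/12)
= 251.0177 × 0.95075393 = 238.66

$238.66 per troy ounce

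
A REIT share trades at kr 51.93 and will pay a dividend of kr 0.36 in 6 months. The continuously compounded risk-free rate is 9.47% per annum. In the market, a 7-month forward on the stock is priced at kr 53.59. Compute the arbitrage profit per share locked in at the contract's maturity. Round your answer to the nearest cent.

kr 0.93 per share

PV(dividends) I = 0.36·e^(−0.0947·6/12) = 0.3434
Fair forward F* = (S − I)·e^(rT) = (51.93 − 0.3434)·e^0.055242 = 51.5866 × 1.056796 = 54.5165
Market kr 53.59 < fair 54.5165: forward underpriced → reverse cash-and-carry (short the stock, invest proceeds at r, pay the dividends, go long the forward).
Profit at T = |F_mkt − F*| = |53.59 − 54.5165| = kr 0.93 per share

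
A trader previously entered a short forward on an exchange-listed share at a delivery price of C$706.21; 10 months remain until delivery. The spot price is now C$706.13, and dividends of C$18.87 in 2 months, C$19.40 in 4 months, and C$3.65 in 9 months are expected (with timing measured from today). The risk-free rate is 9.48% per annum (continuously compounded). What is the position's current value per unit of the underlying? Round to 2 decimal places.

-C$12.79

PV(remaining dividends) I = 18.87·e^(−0.0948·2/12) + 19.40·e^(−0.0948·4/12) + 3.65·e^(−0.0948·9/12) = 40.7702
Current forward F = (S − I)·e^(rT) = (706.13 − 40.7702)·e^(0.0948·10/12) = 665.3598 × 1.082204 = 720.0550
Value (long) = (F − K)·e^(−rT) = (720.0550 − 706.21) × 0.924040 = 12.7933
Short position value = −(long value) = -C$12.79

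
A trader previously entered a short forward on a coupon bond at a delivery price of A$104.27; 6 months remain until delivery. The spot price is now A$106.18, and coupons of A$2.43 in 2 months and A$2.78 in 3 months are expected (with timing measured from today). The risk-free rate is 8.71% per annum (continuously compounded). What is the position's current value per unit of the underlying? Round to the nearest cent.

PV(remaining coupons) I = 2.43·e^(−0.0871·2/12) + 2.78·e^(−0.0871·3/12) = 5.1151
Current forward F = (S − I)·e^(rT) = (106.18 − 5.1151)·e^(0.0871·6/12) = 101.0649 × 1.044512 = 105.5635
Value (long) = (F − K)·e^(−rT) = (105.5635 − 104.27) × 0.957385 = 1.2384
Short position value = −(long value) = -A$1.24

-A$1.24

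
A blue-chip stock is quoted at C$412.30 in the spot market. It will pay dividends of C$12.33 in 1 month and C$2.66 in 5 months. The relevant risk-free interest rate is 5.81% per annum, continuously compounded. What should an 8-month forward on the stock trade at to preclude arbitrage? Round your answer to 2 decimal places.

PV(dividends) I = 12.33·e^(−0.0581·1/12) + 2.66·e^(−0.0581·5/12)
I = 12.2704 + 2.5964 = 14.8668
F = (S − I)·e^(rT) = (412.30 − 14.8668) · e^(0.0581·8/12)
= 397.4332 · e^0.038733 = 397.4332 × 1.039493 = C$413.13

C$413.13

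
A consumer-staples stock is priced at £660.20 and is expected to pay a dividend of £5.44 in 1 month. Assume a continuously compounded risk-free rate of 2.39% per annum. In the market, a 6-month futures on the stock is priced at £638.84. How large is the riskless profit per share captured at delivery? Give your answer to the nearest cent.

£23.80 per share

PV(dividends) I = 5.44·e^(−0.0239·1/12) = 5.4292
Fair futures F* = (S − I)·e^(rT) = (660.20 − 5.4292)·e^0.011950 = 654.7708 × 1.012022 = 662.6425
Market £638.84 < fair 662.6425: forward underpriced → reverse cash-and-carry (short the stock, invest proceeds at r, pay the dividends, go long the forward).
Profit at T = |F_mkt − F*| = |638.84 − 662.6425| = £23.80 per share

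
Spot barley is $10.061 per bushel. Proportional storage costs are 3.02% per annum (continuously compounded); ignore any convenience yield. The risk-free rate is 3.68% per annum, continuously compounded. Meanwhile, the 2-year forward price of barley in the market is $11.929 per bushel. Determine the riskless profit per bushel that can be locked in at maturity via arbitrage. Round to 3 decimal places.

Fair forward: F* = S·e^(carry·T), with carry = (r + u) = 0.0368 + 0.0302 = 0.0670
F* = 10.061 · e^(0.0670 × 2) = 10.061 · e^0.134000 = 10.061 × 1.143393 = $11.5037
Market $11.929 > fair $11.5037: forward overpriced → cash-and-carry (buy spot, short the forward).
At maturity, profit = |F_mkt − F*| = |11.929 − 11.5037| = $0.425 per bushel

$0.425 per bushel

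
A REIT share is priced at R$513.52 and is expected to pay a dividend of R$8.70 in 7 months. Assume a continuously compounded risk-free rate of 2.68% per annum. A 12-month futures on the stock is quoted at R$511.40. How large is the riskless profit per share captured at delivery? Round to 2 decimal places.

PV(dividends) I = 8.70·e^(−0.0268·7/12) = 8.5650
Fair futures F* = (S − I)·e^(rT) = (513.52 − 8.5650)·e^0.026800 = 504.9550 × 1.027162 = 518.6706
Market R$511.40 < fair 518.6706: forward underpriced → reverse cash-and-carry (short the stock, invest proceeds at r, pay the dividends, go long the forward).
Profit at T = |F_mkt − F*| = |511.40 − 518.6706| = R$7.27 per share

R$7.27 per share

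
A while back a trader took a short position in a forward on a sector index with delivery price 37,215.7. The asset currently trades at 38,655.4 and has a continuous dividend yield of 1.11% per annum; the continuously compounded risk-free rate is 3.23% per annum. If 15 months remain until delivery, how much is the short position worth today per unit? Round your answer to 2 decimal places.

Current fair forward for the remaining 15 months: F = S·e^((r − q)·T), (r − q) = 0.0323 − 0.0111 = 0.0212
F = 38655.4 · e^(0.0212 × 15/12) = 38655.4 × 1.02685425 = 39693.4618
Value of long forward = (F − K)·e^(−rT) = (39693.4618 − 37215.7) · e^(−0.0323·15/12)
= 2477.7618 × 0.96042921 = 2379.71
Short position value = −(long value) = -2379.71

-2379.71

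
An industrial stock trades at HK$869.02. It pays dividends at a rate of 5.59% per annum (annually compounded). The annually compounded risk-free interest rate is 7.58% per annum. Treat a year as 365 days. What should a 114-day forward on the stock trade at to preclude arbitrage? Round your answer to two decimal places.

HK$874.10

F = S · (1+r)^T / (1+q)^T
= 869.02 × 1.023083 / 1.017134 = 869.02 × 1.005849
F = HK$874.10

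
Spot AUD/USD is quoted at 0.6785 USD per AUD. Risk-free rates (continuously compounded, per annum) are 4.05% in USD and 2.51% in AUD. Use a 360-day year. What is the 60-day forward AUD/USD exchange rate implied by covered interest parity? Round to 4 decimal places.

0.6802

F = S·e^((r_USD − r_AUD)T) = 0.6785 · e^((0.0405 − 0.0251) × 60/360)
= 0.6785 · e^0.002567 = 0.6785 × 1.002570
F = 0.6802 USD per AUD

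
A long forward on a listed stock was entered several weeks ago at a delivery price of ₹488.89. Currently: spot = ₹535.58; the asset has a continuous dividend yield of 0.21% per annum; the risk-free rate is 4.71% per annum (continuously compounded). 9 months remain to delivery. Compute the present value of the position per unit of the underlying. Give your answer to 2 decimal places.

₹62.82

Current fair forward for the remaining 9 months: F = S·e^((r − q)·T), (r − q) = 0.0471 − 0.0021 = 0.0450
F = 535.58 · e^(0.0450 × 9/12) = 535.58 × 1.034326 = 553.9643
Value of long forward = (F − K)·e^(−rT) = (553.9643 − 488.89) · e^(−0.0471·9/12)
= 65.0743 × 0.965292 = 62.82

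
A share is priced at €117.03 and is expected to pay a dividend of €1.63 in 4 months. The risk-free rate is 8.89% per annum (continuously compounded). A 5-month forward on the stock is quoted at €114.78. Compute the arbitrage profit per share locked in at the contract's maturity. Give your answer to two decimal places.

€5.02 per share

PV(dividends) I = 1.63·e^(−0.0889·4/12) = 1.5824
Fair forward F* = (S − I)·e^(rT) = (117.03 − 1.5824)·e^0.037042 = 115.4476 × 1.037737 = 119.8042
Market €114.78 < fair 119.8042: forward underpriced → reverse cash-and-carry (short the stock, invest proceeds at r, pay the dividends, go long the forward).
Profit at T = |F_mkt − F*| = |114.78 − 119.8042| = €5.02 per share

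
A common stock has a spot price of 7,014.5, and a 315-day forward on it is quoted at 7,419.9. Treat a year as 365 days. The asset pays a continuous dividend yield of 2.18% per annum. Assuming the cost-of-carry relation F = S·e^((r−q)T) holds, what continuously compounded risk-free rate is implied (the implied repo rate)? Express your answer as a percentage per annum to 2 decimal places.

From F = S·e^((r−q)T): (r − q) = ln(F/S)/T
ln(7419.9/7014.5) = ln(1.057795) = 0.056187
(r − q) = 0.056187 / (315/365) = 0.065106
r = ln(F/S)/T + q = 0.065106 + 0.0218 = 0.086906
r = 8.69%

8.69%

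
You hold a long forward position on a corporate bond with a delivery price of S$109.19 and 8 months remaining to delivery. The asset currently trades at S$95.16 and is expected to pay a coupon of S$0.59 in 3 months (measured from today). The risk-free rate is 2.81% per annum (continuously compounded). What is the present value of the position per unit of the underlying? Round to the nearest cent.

-S$12.59

PV(remaining coupons) I = 0.59·e^(−0.0281·3/12) = 0.5859
Current forward F = (S − I)·e^(rT) = (95.16 − 0.5859)·e^(0.0281·8/12) = 94.5741 × 1.018910 = 96.3625
Value (long) = (F − K)·e^(−rT) = (96.3625 − 109.19) × 0.981441 = -12.5894
Value = -S$12.59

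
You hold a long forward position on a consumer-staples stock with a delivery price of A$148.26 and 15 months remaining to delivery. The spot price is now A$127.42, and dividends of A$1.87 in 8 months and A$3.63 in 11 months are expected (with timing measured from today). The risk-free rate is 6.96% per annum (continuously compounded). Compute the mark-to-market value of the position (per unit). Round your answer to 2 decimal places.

-A$13.68

PV(remaining dividends) I = 1.87·e^(−0.0696·8/12) + 3.63·e^(−0.0696·11/12) = 5.1909
Current forward F = (S − I)·e^(rT) = (127.42 − 5.1909)·e^(0.0696·15/12) = 122.2291 × 1.090897 = 133.3394
Value (long) = (F − K)·e^(−rT) = (133.3394 − 148.26) × 0.916677 = -13.6774
Value = -A$13.68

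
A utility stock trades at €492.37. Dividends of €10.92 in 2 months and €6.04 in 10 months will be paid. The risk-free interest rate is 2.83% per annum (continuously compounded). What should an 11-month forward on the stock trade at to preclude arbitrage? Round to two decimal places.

PV(dividends) I = 10.92·e^(−0.0283·2/12) + 6.04·e^(−0.0283·10/12)
I = 10.8686 + 5.8992 = 16.7678
F = (S − I)·e^(rT) = (492.37 − 16.7678) · e^(0.0283·11/12)
= 475.6022 · e^0.025942 = 475.6022 × 1.026281 = €488.10

€488.10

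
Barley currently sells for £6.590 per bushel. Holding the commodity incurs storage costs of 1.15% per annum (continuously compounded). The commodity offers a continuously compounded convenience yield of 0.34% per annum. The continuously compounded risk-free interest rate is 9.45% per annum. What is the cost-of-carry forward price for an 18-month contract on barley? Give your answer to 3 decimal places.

Net carry = r + u − y = 0.0945 + 0.0115 − 0.0034 = 0.1026
F = S·e^((r+u−y)T) = 6.590 · e^(0.1026 × 18/12) = 6.590 · e^0.153900
= 6.590 × 1.166374 = £7.686 per bushel

£7.686 per bushel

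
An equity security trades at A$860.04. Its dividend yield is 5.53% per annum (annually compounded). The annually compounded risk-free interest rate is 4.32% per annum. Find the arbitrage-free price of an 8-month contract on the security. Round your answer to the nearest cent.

F = S · (1+r)^T / (1+q)^T
= 860.04 × 1.028597 / 1.036535 = 860.04 × 0.992342
F = A$853.45

A$853.45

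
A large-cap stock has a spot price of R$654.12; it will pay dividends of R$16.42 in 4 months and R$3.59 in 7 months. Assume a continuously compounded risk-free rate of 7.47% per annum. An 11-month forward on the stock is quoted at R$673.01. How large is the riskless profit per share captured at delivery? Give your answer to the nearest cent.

R$6.64 per share

PV(dividends) I = 16.42·e^(−0.0747·4/12) + 3.59·e^(−0.0747·7/12) = 19.4531
Fair forward F* = (S − I)·e^(rT) = (654.12 − 19.4531)·e^0.068475 = 634.6669 × 1.070874 = 679.6483
Market R$673.01 < fair 679.6483: forward underpriced → reverse cash-and-carry (short the stock, invest proceeds at r, pay the dividends, go long the forward).
Profit at T = |F_mkt − F*| = |673.01 − 679.6483| = R$6.64 per share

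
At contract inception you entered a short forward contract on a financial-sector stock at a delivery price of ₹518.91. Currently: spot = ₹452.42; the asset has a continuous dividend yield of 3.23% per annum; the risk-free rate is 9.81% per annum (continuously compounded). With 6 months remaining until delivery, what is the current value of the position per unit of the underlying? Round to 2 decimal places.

₹48.90

Current fair forward for the remaining 6 months: F = S·e^((r − q)·T), (r − q) = 0.0981 − 0.0323 = 0.0658
F = 452.42 · e^(0.0658 × 6/12) = 452.42 × 1.033447 = 467.5521
Value of long forward = (F − K)·e^(−rT) = (467.5521 − 518.91) · e^(−0.0981·6/12)
= -51.3579 × 0.952134 = -48.90
Short position value = −(long value) = ₹48.90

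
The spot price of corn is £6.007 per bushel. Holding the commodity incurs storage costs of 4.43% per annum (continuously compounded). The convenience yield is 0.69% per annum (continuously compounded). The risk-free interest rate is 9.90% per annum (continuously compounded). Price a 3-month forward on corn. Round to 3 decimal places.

£6.215 per bushel

Net carry = r + u − y = 0.0990 + 0.0443 − 0.0069 = 0.1364
F = S·e^((r+u−y)T) = 6.007 · e^(0.1364 × 3/12) = 6.007 · e^0.034100
= 6.007 × 1.034688 = £6.215 per bushel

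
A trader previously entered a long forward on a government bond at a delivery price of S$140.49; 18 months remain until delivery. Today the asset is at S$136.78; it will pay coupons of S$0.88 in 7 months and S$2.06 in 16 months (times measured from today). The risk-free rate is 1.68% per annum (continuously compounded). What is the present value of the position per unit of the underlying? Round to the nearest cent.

PV(remaining coupons) I = 0.88·e^(−0.0168·7/12) + 2.06·e^(−0.0168·16/12) = 2.8858
Current forward F = (S − I)·e^(rT) = (136.78 − 2.8858)·e^(0.0168·18/12) = 133.8942 × 1.025520 = 137.3112
Value (long) = (F − K)·e^(−rT) = (137.3112 − 140.49) × 0.975115 = -3.0997
Value = -S$3.10

-S$3.10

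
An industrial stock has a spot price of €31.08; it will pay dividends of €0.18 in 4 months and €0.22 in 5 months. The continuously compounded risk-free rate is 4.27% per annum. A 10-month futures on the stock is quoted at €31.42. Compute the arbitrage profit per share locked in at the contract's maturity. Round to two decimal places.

PV(dividends) I = 0.18·e^(−0.0427·4/12) + 0.22·e^(−0.0427·5/12) = 0.3936
Fair futures F* = (S − I)·e^(rT) = (31.08 − 0.3936)·e^0.035583 = 30.6864 × 1.036224 = 31.7980
Market €31.42 < fair 31.7980: forward underpriced → reverse cash-and-carry (short the stock, invest proceeds at r, pay the dividends, go long the forward).
Profit at T = |F_mkt − F*| = |31.42 − 31.7980| = €0.38 per share

€0.38 per share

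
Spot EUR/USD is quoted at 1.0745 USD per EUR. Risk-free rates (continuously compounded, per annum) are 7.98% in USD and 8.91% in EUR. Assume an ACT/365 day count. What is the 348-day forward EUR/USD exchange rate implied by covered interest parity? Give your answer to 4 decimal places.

1.0650

F = S·e^((r_USD − r_EUR)T) = 1.0745 · e^((0.0798 − 0.0891) × 348/365)
= 1.0745 · e^-0.008867 = 1.0745 × 0.991172
F = 1.0650 USD per EUR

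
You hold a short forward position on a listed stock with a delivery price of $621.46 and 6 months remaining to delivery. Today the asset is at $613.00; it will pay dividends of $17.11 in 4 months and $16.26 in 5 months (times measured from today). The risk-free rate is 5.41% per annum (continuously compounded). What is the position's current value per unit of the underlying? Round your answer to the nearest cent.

PV(remaining dividends) I = 17.11·e^(−0.0541·4/12) + 16.26·e^(−0.0541·5/12) = 32.7018
Current forward F = (S − I)·e^(rT) = (613.00 − 32.7018)·e^(0.0541·6/12) = 580.2982 × 1.027419 = 596.2094
Value (long) = (F − K)·e^(−rT) = (596.2094 − 621.46) × 0.973313 = -24.5767
Short position value = −(long value) = $24.58

$24.58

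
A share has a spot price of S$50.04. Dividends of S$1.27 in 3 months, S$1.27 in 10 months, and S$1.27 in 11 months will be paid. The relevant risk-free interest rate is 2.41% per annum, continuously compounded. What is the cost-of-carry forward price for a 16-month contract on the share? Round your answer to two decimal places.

PV(dividends) I = 1.27·e^(−0.0241·3/12) + 1.27·e^(−0.0241·10/12) + 1.27·e^(−0.0241·11/12)
I = 1.2624 + 1.2447 + 1.2423 = 3.7494
F = (S − I)·e^(rT) = (50.04 − 3.7494) · e^(0.0241·16/12)
= 46.2906 · e^0.032133 = 46.2906 × 1.032655 = S$47.80

S$47.80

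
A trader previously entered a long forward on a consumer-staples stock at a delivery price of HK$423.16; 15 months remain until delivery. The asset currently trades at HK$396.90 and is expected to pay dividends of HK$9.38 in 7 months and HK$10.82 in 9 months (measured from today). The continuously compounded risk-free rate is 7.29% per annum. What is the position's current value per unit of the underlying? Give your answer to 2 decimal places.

-HK$8.64

PV(remaining dividends) I = 9.38·e^(−0.0729·7/12) + 10.82·e^(−0.0729·9/12) = 19.2338
Current forward F = (S − I)·e^(rT) = (396.90 − 19.2338)·e^(0.0729·15/12) = 377.6662 × 1.095406 = 413.6978
Value (long) = (F − K)·e^(−rT) = (413.6978 − 423.16) × 0.912904 = -8.6381
Value = -HK$8.64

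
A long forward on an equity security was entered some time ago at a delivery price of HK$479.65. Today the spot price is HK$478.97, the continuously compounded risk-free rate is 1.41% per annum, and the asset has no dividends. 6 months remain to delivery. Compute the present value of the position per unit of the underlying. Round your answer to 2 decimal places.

Current fair forward for the remaining 6 months: F = S·e^(r·T), r = 0.0141
F = 478.97 · e^(0.0141 × 6/12) = 478.97 × 1.007075 = 482.3587
Value of long forward = (F − K)·e^(−rT) = (482.3587 − 479.65) · e^(−0.0141·6/12)
= 2.7087 × 0.992975 = 2.69

HK$2.69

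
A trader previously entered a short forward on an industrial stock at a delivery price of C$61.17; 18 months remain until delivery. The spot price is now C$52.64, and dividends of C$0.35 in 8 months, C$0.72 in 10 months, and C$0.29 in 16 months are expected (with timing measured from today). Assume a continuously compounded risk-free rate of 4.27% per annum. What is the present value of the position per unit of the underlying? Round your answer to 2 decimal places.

C$6.04

PV(remaining dividends) I = 0.35·e^(−0.0427·8/12) + 0.72·e^(−0.0427·10/12) + 0.29·e^(−0.0427·16/12) = 1.3090
Current forward F = (S − I)·e^(rT) = (52.64 − 1.3090)·e^(0.0427·18/12) = 51.3310 × 1.066146 = 54.7263
Value (long) = (F − K)·e^(−rT) = (54.7263 − 61.17) × 0.937958 = -6.0439
Short position value = −(long value) = C$6.04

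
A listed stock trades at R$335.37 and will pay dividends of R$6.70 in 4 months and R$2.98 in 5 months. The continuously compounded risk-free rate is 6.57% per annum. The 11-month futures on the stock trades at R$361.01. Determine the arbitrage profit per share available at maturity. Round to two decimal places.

PV(dividends) I = 6.70·e^(−0.0657·4/12) + 2.98·e^(−0.0657·5/12) = 9.4544
Fair futures F* = (S − I)·e^(rT) = (335.37 − 9.4544)·e^0.060225 = 325.9156 × 1.062075 = 346.1468
Market R$361.01 > fair 346.1468: forward overpriced → cash-and-carry (borrow at r, buy the stock and collect the dividends, short the forward).
Profit at T = |F_mkt − F*| = |361.01 − 346.1468| = R$14.86 per share

R$14.86 per share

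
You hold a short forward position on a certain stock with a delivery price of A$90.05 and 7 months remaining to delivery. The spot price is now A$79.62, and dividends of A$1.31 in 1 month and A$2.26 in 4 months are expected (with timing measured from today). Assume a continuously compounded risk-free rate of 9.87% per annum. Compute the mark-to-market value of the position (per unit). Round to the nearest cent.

A$8.88

PV(remaining dividends) I = 1.31·e^(−0.0987·1/12) + 2.26·e^(−0.0987·4/12) = 3.4861
Current forward F = (S − I)·e^(rT) = (79.62 − 3.4861)·e^(0.0987·7/12) = 76.1339 × 1.059265 = 80.6460
Value (long) = (F − K)·e^(−rT) = (80.6460 − 90.05) × 0.944051 = -8.8779
Short position value = −(long value) = A$8.88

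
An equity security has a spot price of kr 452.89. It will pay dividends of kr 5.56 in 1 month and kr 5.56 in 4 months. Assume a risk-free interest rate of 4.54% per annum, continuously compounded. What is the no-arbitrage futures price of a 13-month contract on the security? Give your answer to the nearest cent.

PV(dividends) I = 5.56·e^(−0.0454·1/12) + 5.56·e^(−0.0454·4/12)
I = 5.5390 + 5.4765 = 11.0155
F = (S − I)·e^(rT) = (452.89 − 11.0155) · e^(0.0454·13/12)
= 441.8745 · e^0.049183 = 441.8745 × 1.050413 = kr 464.15

kr 464.15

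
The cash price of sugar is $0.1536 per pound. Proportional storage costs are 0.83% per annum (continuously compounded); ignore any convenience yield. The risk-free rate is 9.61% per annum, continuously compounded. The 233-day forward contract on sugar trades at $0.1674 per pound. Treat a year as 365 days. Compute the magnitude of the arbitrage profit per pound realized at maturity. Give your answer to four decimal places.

Fair forward: F* = S·e^(carry·T), with carry = (r + u) = 0.0961 + 0.0083 = 0.1044
F* = 0.1536 · e^(0.1044 × 233/365) = 0.1536 · e^0.066644 = 0.1536 × 1.068915 = $0.1642
Market $0.1674 > fair $0.1642: forward overpriced → cash-and-carry (buy spot, short the forward).
At maturity, profit = |F_mkt − F*| = |0.1674 − 0.1642| = $0.0032 per pound

$0.0032 per pound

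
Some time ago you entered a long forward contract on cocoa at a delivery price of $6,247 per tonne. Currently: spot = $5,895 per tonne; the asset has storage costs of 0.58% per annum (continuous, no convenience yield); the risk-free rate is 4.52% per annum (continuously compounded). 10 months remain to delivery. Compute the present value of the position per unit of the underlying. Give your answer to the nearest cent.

Current fair forward for the remaining 10 months: F = S·e^((r + u)·T), (r + u) = 0.0452 + 0.0058 = 0.0510
F = 5895 · e^(0.0510 × 10/12) = 5895 × 1.04341606 = 6150.9377
Value of long forward = (F − K)·e^(−rT) = (6150.9377 − 6247) · e^(−0.0452·10/12)
= -96.0623 × 0.96303390 = -92.51

-$92.51 per tonne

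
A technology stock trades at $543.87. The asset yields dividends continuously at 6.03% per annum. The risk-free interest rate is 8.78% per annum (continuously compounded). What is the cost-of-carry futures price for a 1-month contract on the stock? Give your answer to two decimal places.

F = S·e^((r − q)T) = 543.87 · e^((0.0878 − 0.0603) × 1/12)
= 543.87 · e^0.002292 = 543.87 × 1.002295
F = $545.12

$545.12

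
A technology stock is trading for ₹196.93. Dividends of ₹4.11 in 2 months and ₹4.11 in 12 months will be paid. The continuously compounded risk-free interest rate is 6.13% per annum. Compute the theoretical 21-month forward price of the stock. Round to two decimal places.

₹210.40

PV(dividends) I = 4.11·e^(−0.0613·2/12) + 4.11·e^(−0.0613·12/12)
I = 4.0682 + 3.8656 = 7.9338
F = (S − I)·e^(rT) = (196.93 − 7.9338) · e^(0.0613·21/12)
= 188.9962 · e^0.107275 = 188.9962 × 1.113240 = ₹210.40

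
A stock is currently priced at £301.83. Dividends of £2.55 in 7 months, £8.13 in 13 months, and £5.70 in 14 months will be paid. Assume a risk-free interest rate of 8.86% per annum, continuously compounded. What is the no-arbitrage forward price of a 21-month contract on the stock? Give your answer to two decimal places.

£335.00

PV(dividends) I = 2.55·e^(−0.0886·7/12) + 8.13·e^(−0.0886·13/12) + 5.70·e^(−0.0886·14/12)
I = 2.4216 + 7.3859 + 5.1402 = 14.9477
F = (S − I)·e^(rT) = (301.83 − 14.9477) · e^(0.0886·21/12)
= 286.8823 · e^0.155050 = 286.8823 × 1.167716 = £335.00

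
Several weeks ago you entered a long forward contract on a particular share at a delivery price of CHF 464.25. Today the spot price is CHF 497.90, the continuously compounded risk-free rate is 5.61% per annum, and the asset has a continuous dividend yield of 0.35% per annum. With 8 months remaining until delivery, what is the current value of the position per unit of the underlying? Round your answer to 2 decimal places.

CHF 49.53

Current fair forward for the remaining 8 months: F = S·e^((r − q)·T), (r − q) = 0.0561 − 0.0035 = 0.0526
F = 497.90 · e^(0.0526 × 8/12) = 497.90 × 1.035689 = 515.6696
Value of long forward = (F − K)·e^(−rT) = (515.6696 − 464.25) · e^(−0.0561·8/12)
= 51.4196 × 0.963291 = 49.53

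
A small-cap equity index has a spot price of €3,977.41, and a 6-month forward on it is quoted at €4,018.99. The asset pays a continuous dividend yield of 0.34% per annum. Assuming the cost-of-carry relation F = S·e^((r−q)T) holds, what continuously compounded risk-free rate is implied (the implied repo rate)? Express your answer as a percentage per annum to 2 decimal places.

From F = S·e^((r−q)T): (r − q) = ln(F/S)/T
ln(4018.99/3977.41) = ln(1.010454) = 0.010400
(r − q) = 0.010400 / (6/12) = 0.020800
r = ln(F/S)/T + q = 0.020800 + 0.0034 = 0.024200
r = 2.42%

2.42%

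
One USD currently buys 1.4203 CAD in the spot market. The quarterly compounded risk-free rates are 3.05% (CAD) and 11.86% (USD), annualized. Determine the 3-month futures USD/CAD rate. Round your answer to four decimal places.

1.3899

By covered interest parity, F = S · (1+r_CAD/4)^(4T) / (1+r_USD/4)^(4T)
= 1.4203 × 1.007625 / 1.029650 = 1.4203 × 0.978609
F = 1.3899 CAD per USD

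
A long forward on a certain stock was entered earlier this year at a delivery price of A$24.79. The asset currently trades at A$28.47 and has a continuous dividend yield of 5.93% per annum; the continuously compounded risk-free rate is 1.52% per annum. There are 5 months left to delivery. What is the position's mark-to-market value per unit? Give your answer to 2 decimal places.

A$3.14

Current fair forward for the remaining 5 months: F = S·e^((r − q)·T), (r − q) = 0.0152 − 0.0593 = -0.0441
F = 28.47 · e^(-0.0441 × 5/12) = 28.47 × 0.981793 = 27.9516
Value of long forward = (F − K)·e^(−rT) = (27.9516 − 24.79) · e^(−0.0152·5/12)
= 3.1616 × 0.993687 = 3.14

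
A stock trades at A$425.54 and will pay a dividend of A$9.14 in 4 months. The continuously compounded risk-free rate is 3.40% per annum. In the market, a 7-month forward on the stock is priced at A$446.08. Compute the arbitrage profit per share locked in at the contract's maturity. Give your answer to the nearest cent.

PV(dividends) I = 9.14·e^(−0.0340·4/12) = 9.0370
Fair forward F* = (S − I)·e^(rT) = (425.54 − 9.0370)·e^0.019833 = 416.5030 × 1.020031 = 424.8460
Market A$446.08 > fair 424.8460: forward overpriced → cash-and-carry (borrow at r, buy the stock and collect the dividends, short the forward).
Profit at T = |F_mkt − F*| = |446.08 − 424.8460| = A$21.23 per share

A$21.23 per share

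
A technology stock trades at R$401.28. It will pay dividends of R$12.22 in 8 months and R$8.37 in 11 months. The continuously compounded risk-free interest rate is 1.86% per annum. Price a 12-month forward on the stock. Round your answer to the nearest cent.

PV(dividends) I = 12.22·e^(−0.0186·8/12) + 8.37·e^(−0.0186·11/12)
I = 12.0694 + 8.2285 = 20.2979
F = (S − I)·e^(rT) = (401.28 − 20.2979) · e^(0.0186·12/12)
= 380.9821 · e^0.018600 = 380.9821 × 1.018774 = R$388.13

R$388.13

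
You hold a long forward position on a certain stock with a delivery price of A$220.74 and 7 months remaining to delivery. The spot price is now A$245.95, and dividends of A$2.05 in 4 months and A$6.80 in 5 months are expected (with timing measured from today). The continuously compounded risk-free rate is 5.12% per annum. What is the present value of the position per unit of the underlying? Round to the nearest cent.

PV(remaining dividends) I = 2.05·e^(−0.0512·4/12) + 6.80·e^(−0.0512·5/12) = 8.6718
Current forward F = (S − I)·e^(rT) = (245.95 − 8.6718)·e^(0.0512·7/12) = 237.2782 × 1.030317 = 244.4718
Value (long) = (F − K)·e^(−rT) = (244.4718 − 220.74) × 0.970575 = 23.0335
Value = A$23.03

A$23.03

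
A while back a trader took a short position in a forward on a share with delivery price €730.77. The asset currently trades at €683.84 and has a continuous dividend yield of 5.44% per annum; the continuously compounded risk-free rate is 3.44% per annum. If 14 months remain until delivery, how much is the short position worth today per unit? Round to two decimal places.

€60.23

Current fair forward for the remaining 14 months: F = S·e^((r − q)·T), (r − q) = 0.0344 − 0.0544 = -0.0200
F = 683.84 · e^(-0.0200 × 14/12) = 683.84 × 0.976937 = 668.0686
Value of long forward = (F − K)·e^(−rT) = (668.0686 − 730.77) · e^(−0.0344·14/12)
= -62.7014 × 0.960661 = -60.23
Short position value = −(long value) = €60.23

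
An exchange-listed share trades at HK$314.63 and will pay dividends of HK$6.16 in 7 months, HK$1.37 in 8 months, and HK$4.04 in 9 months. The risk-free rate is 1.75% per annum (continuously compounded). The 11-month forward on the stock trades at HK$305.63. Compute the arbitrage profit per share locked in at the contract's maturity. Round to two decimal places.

PV(dividends) I = 6.16·e^(−0.0175·7/12) + 1.37·e^(−0.0175·8/12) + 4.04·e^(−0.0175·9/12) = 11.4389
Fair forward F* = (S − I)·e^(rT) = (314.63 − 11.4389)·e^0.016042 = 303.1911 × 1.016171 = 308.0940
Market HK$305.63 < fair 308.0940: forward underpriced → reverse cash-and-carry (short the stock, invest proceeds at r, pay the dividends, go long the forward).
Profit at T = |F_mkt − F*| = |305.63 − 308.0940| = HK$2.46 per share

HK$2.46 per share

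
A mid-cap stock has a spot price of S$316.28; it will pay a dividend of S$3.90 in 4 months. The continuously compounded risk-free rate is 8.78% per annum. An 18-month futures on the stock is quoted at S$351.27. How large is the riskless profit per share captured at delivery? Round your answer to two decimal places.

PV(dividends) I = 3.90·e^(−0.0878·4/12) = 3.7875
Fair futures F* = (S − I)·e^(rT) = (316.28 − 3.7875)·e^0.131700 = 312.4925 × 1.140766 = 356.4808
Market S$351.27 < fair 356.4808: forward underpriced → reverse cash-and-carry (short the stock, invest proceeds at r, pay the dividends, go long the forward).
Profit at T = |F_mkt − F*| = |351.27 − 356.4808| = S$5.21 per share

S$5.21 per share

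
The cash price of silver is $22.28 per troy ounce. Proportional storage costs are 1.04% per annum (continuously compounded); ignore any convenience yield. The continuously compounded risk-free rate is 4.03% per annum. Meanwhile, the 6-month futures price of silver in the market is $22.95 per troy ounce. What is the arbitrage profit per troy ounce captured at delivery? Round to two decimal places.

$0.10 per troy ounce

Fair futures: F* = S·e^(carry·T), with carry = (r + u) = 0.0403 + 0.0104 = 0.0507
F* = 22.28 · e^(0.0507 × 6/12) = 22.28 · e^0.025350 = 22.28 × 1.025674 = $22.8520
Market $22.95 > fair $22.8520: forward overpriced → cash-and-carry (buy spot, short the forward).
At maturity, profit = |F_mkt − F*| = |22.95 − 22.8520| = $0.10 per troy ounce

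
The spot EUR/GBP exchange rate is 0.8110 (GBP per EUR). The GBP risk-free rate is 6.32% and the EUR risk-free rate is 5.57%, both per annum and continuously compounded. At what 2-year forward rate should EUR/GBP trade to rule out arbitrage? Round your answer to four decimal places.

0.8233

F = S·e^((r_GBP − r_EUR)T) = 0.8110 · e^((0.0632 − 0.0557) × 2)
= 0.8110 · e^0.015000 = 0.8110 × 1.015113
F = 0.8233 GBP per EUR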